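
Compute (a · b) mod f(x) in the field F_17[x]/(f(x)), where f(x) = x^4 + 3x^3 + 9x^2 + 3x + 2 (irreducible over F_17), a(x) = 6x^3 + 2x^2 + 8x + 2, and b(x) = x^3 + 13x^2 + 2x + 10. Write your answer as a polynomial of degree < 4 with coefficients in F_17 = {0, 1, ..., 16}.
a · b ≡ 6x^3 + 12x^2 + 15x (mod f(x))

Multiply in F_17[x]: a(x)·b(x) = (6x^3 + 2x^2 + 8x + 2)·(x^3 + 13x^2 + 2x + 10) = 6x^6 + 12x^5 + 12x^4 + 11x^2 + 16x + 3. This has degree ≥ 4, so divide by f(x) over F_17: 6x^6 + 12x^5 + 12x^4 + 11x^2 + 16x + 3 = (6x^2 + 11x + 10)·(x^4 + 3x^3 + 9x^2 + 3x + 2) + (6x^3 + 12x^2 + 15x). Hence a·b ≡ 6x^3 + 12x^2 + 15x (mod f). (F_17[x]/(f) is a field with 17^4 = 83521 elements since f is irreducible of degree 4.)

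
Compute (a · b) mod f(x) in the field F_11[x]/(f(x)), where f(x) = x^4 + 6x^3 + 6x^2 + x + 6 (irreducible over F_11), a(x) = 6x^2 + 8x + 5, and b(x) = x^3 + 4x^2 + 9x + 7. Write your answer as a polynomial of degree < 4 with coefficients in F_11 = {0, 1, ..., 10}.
a · b ≡ 2x^3 + 9x^2 + 3x + 4 (mod f(x))

Multiply in F_11[x]: a(x)·b(x) = (6x^2 + 8x + 5)·(x^3 + 4x^2 + 9x + 7) = 6x^5 + 10x^4 + 3x^3 + 2x^2 + 2x + 2. This has degree ≥ 4, so divide by f(x) over F_11: 6x^5 + 10x^4 + 3x^3 + 2x^2 + 2x + 2 = (6x + 7)·(x^4 + 6x^3 + 6x^2 + x + 6) + (2x^3 + 9x^2 + 3x + 4). Hence a·b ≡ 2x^3 + 9x^2 + 3x + 4 (mod f). (F_11[x]/(f) is a field with 11^4 = 14641 elements since f is irreducible of degree 4.)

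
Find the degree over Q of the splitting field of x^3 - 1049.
[K : Q] = 6

The roots of x^3 - 1049 are ∛1049, ω∛1049, ω^2∛1049 where ω = e^(2πi/3) is a primitive cube root of unity, so K = Q(∛1049, ω). Now [Q(∛1049):Q] = 3 (since 1049 is not a perfect cube, x^3 - 1049 is irreducible) and [Q(ω):Q] = 2. Both 2 and 3 divide [K:Q], and [K:Q] ≤ 3·2 = 6, so [K:Q] = 6. (Equivalently: Q(∛1049) ⊂ R but ω ∉ R, so [K : Q(∛1049)] = 2.)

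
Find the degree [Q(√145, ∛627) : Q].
[Q(√145, ∛627) : Q] = 6

Let L = Q(√145, ∛627). Since Q(√145) ⊂ L and [Q(√145):Q] = 2, the tower law gives 2 | [L:Q]. Likewise Q(∛627) ⊂ L with [Q(∛627):Q] = 3 (because 627 is not a perfect cube), so 3 | [L:Q]. As gcd(2,3) = 1, [L:Q] is divisible by 6. Conversely L is generated over Q by √145 and ∛627, so [L:Q] ≤ 2·3 = 6. Therefore [Q(√145, ∛627) : Q] = 6.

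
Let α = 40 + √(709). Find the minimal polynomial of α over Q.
m_α(x) = x^2 - 80x + 891

From α - 40 = √(709), squaring gives (α - 40)^2 = 709, i.e. α^2 - 80α + 1600 = 709, so α^2 - 80α + 891 = 0. The discriminant of x^2 - 80x + 891 is (-80)^2 - 4·(891) = 6400 - 3564 = 2836, and 4·(709) is not a perfect square in Q since 709 is squarefree and ≠ 1. Hence x^2 - 80x + 891 is irreducible over Q and is the minimal polynomial of α.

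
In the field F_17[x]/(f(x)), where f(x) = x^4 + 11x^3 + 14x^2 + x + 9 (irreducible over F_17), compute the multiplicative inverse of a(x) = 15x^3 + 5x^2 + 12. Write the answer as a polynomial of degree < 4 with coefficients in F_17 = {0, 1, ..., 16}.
a(x)^(-1) ≡ x^3 + 3x^2 + 11x + 14 (mod f(x))

Since f is irreducible over F_17, F_17[x]/(f) is a field and a(x) ≠ 0 has an inverse. Apply the extended Euclidean algorithm to f(x) and a(x) in F_17[x]: f(x) = (8x + 6)·a(x) + (x^2 + 7x + 5);  a(x) = (15x + 2)·(x^2 + 7x + 5) + (13x + 2);  (x^2 + 7x + 5) = (4x + 13)·(13x + 2) + (13). The last nonzero remainder is the constant 13 = gcd(f, a) in F_17. Back-substituting through the division chain expresses 13 = s(x)·a(x) + t(x)·f(x) with s(x) ≡ 13x^3 + 5x^2 + 7x + 12 (mod f), so (13x^3 + 5x^2 + 7x + 12)·a(x) ≡ 13 (mod f). Multiplying by 13^(-1) ≡ 4 in F_17 gives a(x)^(-1) ≡ 4·(13x^3 + 5x^2 + 7x + 12) ≡ x^3 + 3x^2 + 11x + 14 (mod f). Check: (15x^3 + 5x^2 + 12)·(x^3 + 3x^2 + 11x + 14) = 15x^6 + 16x^5 + 10x^4 + 5x^3 + 4x^2 + 13x + 15 ≡ 1 (mod x^4 + 11x^3 + 14x^2 + x + 9).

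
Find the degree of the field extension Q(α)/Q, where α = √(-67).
[Q(α):Q] = 2

[Q(α):Q] equals the degree of the minimal polynomial of α. Here α^2 = -67 and x^2 + 67 is irreducible (d = -67 is squarefree, ≠ 1, hence not a square), so deg(m_α) = 2. Thus [Q(α):Q] = 2.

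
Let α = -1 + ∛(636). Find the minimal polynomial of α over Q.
m_α(x) = x^3 + 3x^2 + 3x - 635

Set β = α + 1 = ∛(636), so β^3 = 636. Then (α + 1)^3 - 636 = 0, i.e. α is a root of g(x) = (x + 1)^3 - 636 = x^3 + 3x^2 + 3x - 635. Since g(x) = h(x + 1) where h(x) = x^3 - 636, and h is irreducible over Q (because 636 is not a perfect cube, so h has no rational root, and a monic cubic with no rational root is irreducible), g is also irreducible (irreducibility is preserved under the substitution x → x + 1). Hence m_α(x) = x^3 + 3x^2 + 3x - 635.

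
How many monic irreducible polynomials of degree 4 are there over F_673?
There are 51286056528 monic irreducible polynomials of degree 4 over F_673

Each element of F_{673^4} that lies in no proper subfield is a root of exactly one monic irreducible of degree 4 over F_673, and each such polynomial has 4 distinct roots in F_{673^4}. By Möbius inversion the count is N_673(4) = (1/4) Σ_{d|4} μ(4/d) · 673^d = (1/4)(μ(4)·673^1 + μ(2)·673^2 + μ(1)·673^4) = 205144226112/4 = 51286056528.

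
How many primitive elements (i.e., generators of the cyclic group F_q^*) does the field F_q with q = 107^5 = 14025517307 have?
There are φ(14025517306) = 6847822800 primitive elements

F_q^* is cyclic of order q - 1 = 14025517306. A cyclic group of order m has exactly φ(m) generators. Here m = 14025517306 = 2 · 53 · 211 · 627091, so the number of primitive elements is φ(14025517306) = 6847822800.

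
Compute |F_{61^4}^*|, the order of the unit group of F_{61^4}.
|F_{61^4}^*| = 13845840

F_{61^4} has 61^4 = 13845841 elements; its multiplicative group consists of all nonzero elements, so |F_{61^4}^*| = 13845841 - 1 = 13845840. (It is cyclic since any finite subgroup of the multiplicative group of a field is cyclic.)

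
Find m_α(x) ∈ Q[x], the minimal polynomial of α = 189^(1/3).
m_α(x) = x^3 - 189

α satisfies α^3 = 189, so x^3 - 189 annihilates α. By the rational root test, a rational root p/q (in lowest terms) of x^3 - 189 would satisfy p^3 = 189 q^3, forcing q = 1 and p^3 = 189; but 189 is not a perfect cube, contradiction. A monic cubic over Q with no rational root is irreducible (any nontrivial factorization would include a linear factor). Hence x^3 - 189 is the minimal polynomial of α, and in particular [Q(α):Q] = 3.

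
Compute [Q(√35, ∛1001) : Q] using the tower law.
[Q(√35, ∛1001) : Q] = 6

Let L = Q(√35, ∛1001). Since Q(√35) ⊂ L and [Q(√35):Q] = 2, the tower law gives 2 | [L:Q]. Likewise Q(∛1001) ⊂ L with [Q(∛1001):Q] = 3 (because 1001 is not a perfect cube), so 3 | [L:Q]. As gcd(2,3) = 1, [L:Q] is divisible by 6. Conversely L is generated over Q by √35 and ∛1001, so [L:Q] ≤ 2·3 = 6. Therefore [Q(√35, ∛1001) : Q] = 6.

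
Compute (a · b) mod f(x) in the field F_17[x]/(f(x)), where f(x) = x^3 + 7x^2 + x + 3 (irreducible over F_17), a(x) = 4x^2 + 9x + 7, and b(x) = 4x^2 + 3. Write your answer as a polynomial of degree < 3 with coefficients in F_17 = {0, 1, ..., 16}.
a · b ≡ 12x^2 + 4x + 11 (mod f(x))

Multiply in F_17[x]: a(x)·b(x) = (4x^2 + 9x + 7)·(4x^2 + 3) = 16x^4 + 2x^3 + 6x^2 + 10x + 4. This has degree ≥ 3, so divide by f(x) over F_17: 16x^4 + 2x^3 + 6x^2 + 10x + 4 = (16x + 9)·(x^3 + 7x^2 + x + 3) + (12x^2 + 4x + 11). Hence a·b ≡ 12x^2 + 4x + 11 (mod f). (F_17[x]/(f) is a field with 17^3 = 4913 elements since f is irreducible of degree 3.)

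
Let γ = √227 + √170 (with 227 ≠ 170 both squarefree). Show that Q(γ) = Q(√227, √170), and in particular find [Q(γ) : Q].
[Q(γ) : Q] = 4 (equivalently, Q(γ) = Q(√227, √170))

Obviously Q(γ) ⊆ Q(√227, √170), and [Q(√227, √170):Q] = 4 (since 227, 170 are distinct squarefree integers > 1 with 38590 not a perfect square). To show equality we compute the minimal polynomial of γ. From γ = √227 + √170: γ^2 = 227 + 2√(38590) + 170 = 397 + 2√(38590), so γ^2 - 397 = 2√(38590); squaring, (γ^2 - 397)^2 = 4·38590, i.e. γ^4 - 794γ^2 + 157609 - 154360 = 0, i.e. γ^4 - 794γ^2 + 3249 = 0. So γ is a root of x^4 - 794x^2 + 3249. This polynomial is irreducible over Q: it has no rational root (each ±√227 ± √170 is irrational), and any factorization into two quadratics over Q would force √(38590) ∈ Q (pairing opposite roots) or √227, √170 ∈ Q (other pairings), all impossible. Hence [Q(γ):Q] = 4 = [Q(√227, √170):Q], so Q(γ) = Q(√227, √170).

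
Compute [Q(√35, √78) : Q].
[Q(√35, √78) : Q] = 4

[Q(√35):Q] = 2 (min poly x^2 - 35, irreducible since 35 is squarefree > 1). For the top step, suppose √78 ∈ Q(√35), say √78 = c + d√35 with c, d ∈ Q. Squaring: 78 = c^2 + 35d^2 + 2cd√35. Since √35 ∉ Q this forces 2cd = 0. If d = 0 then √78 = c ∈ Q, contradicting 78 squarefree > 1. If c = 0 then 78 = 35d^2, so 35·78 = (35d)^2 is a perfect square in Q — but 35·78 = 2730 is not a perfect square (since 35 and 78 are distinct squarefree integers). Contradiction. Hence √78 ∉ Q(√35), so x^2 - 78 stays irreducible over Q(√35) and [Q(√35, √78) : Q(√35)] = 2. By the tower law, [Q(√35, √78) : Q] = 2 · 2 = 4.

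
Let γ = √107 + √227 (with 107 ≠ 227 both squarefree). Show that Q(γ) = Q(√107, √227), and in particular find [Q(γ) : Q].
[Q(γ) : Q] = 4 (equivalently, Q(γ) = Q(√107, √227))

Obviously Q(γ) ⊆ Q(√107, √227), and [Q(√107, √227):Q] = 4 (since 107, 227 are distinct squarefree integers > 1 with 24289 not a perfect square). To show equality we compute the minimal polynomial of γ. From γ = √107 + √227: γ^2 = 107 + 2√(24289) + 227 = 334 + 2√(24289), so γ^2 - 334 = 2√(24289); squaring, (γ^2 - 334)^2 = 4·24289, i.e. γ^4 - 668γ^2 + 111556 - 97156 = 0, i.e. γ^4 - 668γ^2 + 14400 = 0. So γ is a root of x^4 - 668x^2 + 14400. This polynomial is irreducible over Q: it has no rational root (each ±√107 ± √227 is irrational), and any factorization into two quadratics over Q would force √(24289) ∈ Q (pairing opposite roots) or √107, √227 ∈ Q (other pairings), all impossible. Hence [Q(γ):Q] = 4 = [Q(√107, √227):Q], so Q(γ) = Q(√107, √227).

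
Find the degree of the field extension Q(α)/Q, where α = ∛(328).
[Q(α):Q] = 3

The minimal polynomial of α is x^3 - 328, irreducible over Q since 328 is not a perfect cube (so x^3 - 328 has no rational root). Hence [Q(α):Q] = deg(m_α) = 3.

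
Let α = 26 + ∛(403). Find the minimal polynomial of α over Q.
m_α(x) = x^3 - 78x^2 + 2028x - 17979

Set β = α - 26 = ∛(403), so β^3 = 403. Then (α - 26)^3 - 403 = 0, i.e. α is a root of g(x) = (x - 26)^3 - 403 = x^3 - 78x^2 + 2028x - 17979. Since g(x) = h(x - 26) where h(x) = x^3 - 403, and h is irreducible over Q (because 403 is not a perfect cube, so h has no rational root, and a monic cubic with no rational root is irreducible), g is also irreducible (irreducibility is preserved under the substitution x → x - 26). Hence m_α(x) = x^3 - 78x^2 + 2028x - 17979.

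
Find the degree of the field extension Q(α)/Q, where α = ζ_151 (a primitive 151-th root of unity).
[Q(α):Q] = 150

The minimal polynomial of ζ_151 over Q is the 151-th cyclotomic polynomial Φ_151(x), which is irreducible over Q and has degree φ(151) = 150. Hence [Q(α):Q] = φ(151) = 150.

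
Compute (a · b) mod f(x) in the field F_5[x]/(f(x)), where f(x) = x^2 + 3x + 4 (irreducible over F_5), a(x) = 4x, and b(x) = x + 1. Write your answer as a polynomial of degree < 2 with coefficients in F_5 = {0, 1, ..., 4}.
a · b ≡ 2x + 4 (mod f(x))

Multiply in F_5[x]: a(x)·b(x) = (4x)·(x + 1) = 4x^2 + 4x. This has degree ≥ 2, so divide by f(x) over F_5: 4x^2 + 4x = (4)·(x^2 + 3x + 4) + (2x + 4). Hence a·b ≡ 2x + 4 (mod f). (F_5[x]/(f) is a field with 5^2 = 25 elements since f is irreducible of degree 2.)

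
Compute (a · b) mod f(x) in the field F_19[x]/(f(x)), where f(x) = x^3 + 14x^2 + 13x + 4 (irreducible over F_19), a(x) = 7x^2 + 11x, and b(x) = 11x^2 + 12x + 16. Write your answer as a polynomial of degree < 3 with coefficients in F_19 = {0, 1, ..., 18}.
a · b ≡ 8x^2 + 7x + 15 (mod f(x))

Multiply in F_19[x]: a(x)·b(x) = (7x^2 + 11x)·(11x^2 + 12x + 16) = x^4 + 15x^3 + 16x^2 + 5x. This has degree ≥ 3, so divide by f(x) over F_19: x^4 + 15x^3 + 16x^2 + 5x = (x + 1)·(x^3 + 14x^2 + 13x + 4) + (8x^2 + 7x + 15). Hence a·b ≡ 8x^2 + 7x + 15 (mod f). (F_19[x]/(f) is a field with 19^3 = 6859 elements since f is irreducible of degree 3.)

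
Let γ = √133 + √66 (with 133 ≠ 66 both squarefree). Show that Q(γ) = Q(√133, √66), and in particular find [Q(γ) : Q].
[Q(γ) : Q] = 4 (equivalently, Q(γ) = Q(√133, √66))

Obviously Q(γ) ⊆ Q(√133, √66), and [Q(√133, √66):Q] = 4 (since 133, 66 are distinct squarefree integers > 1 with 8778 not a perfect square). To show equality we compute the minimal polynomial of γ. From γ = √133 + √66: γ^2 = 133 + 2√(8778) + 66 = 199 + 2√(8778), so γ^2 - 199 = 2√(8778); squaring, (γ^2 - 199)^2 = 4·8778, i.e. γ^4 - 398γ^2 + 39601 - 35112 = 0, i.e. γ^4 - 398γ^2 + 4489 = 0. So γ is a root of x^4 - 398x^2 + 4489. This polynomial is irreducible over Q: it has no rational root (each ±√133 ± √66 is irrational), and any factorization into two quadratics over Q would force √(8778) ∈ Q (pairing opposite roots) or √133, √66 ∈ Q (other pairings), all impossible. Hence [Q(γ):Q] = 4 = [Q(√133, √66):Q], so Q(γ) = Q(√133, √66).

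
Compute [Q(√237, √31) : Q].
[Q(√237, √31) : Q] = 4

[Q(√237):Q] = 2 (min poly x^2 - 237, irreducible since 237 is squarefree > 1). For the top step, suppose √31 ∈ Q(√237), say √31 = c + d√237 with c, d ∈ Q. Squaring: 31 = c^2 + 237d^2 + 2cd√237. Since √237 ∉ Q this forces 2cd = 0. If d = 0 then √31 = c ∈ Q, contradicting 31 squarefree > 1. If c = 0 then 31 = 237d^2, so 237·31 = (237d)^2 is a perfect square in Q — but 237·31 = 7347 is not a perfect square (since 237 and 31 are distinct squarefree integers). Contradiction. Hence √31 ∉ Q(√237), so x^2 - 31 stays irreducible over Q(√237) and [Q(√237, √31) : Q(√237)] = 2. By the tower law, [Q(√237, √31) : Q] = 2 · 2 = 4.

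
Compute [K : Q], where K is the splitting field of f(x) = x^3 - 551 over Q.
[K : Q] = 6

The roots of x^3 - 551 are ∛551, ω∛551, ω^2∛551 where ω = e^(2πi/3) is a primitive cube root of unity, so K = Q(∛551, ω). Now [Q(∛551):Q] = 3 (since 551 is not a perfect cube, x^3 - 551 is irreducible) and [Q(ω):Q] = 2. Both 2 and 3 divide [K:Q], and [K:Q] ≤ 3·2 = 6, so [K:Q] = 6. (Equivalently: Q(∛551) ⊂ R but ω ∉ R, so [K : Q(∛551)] = 2.)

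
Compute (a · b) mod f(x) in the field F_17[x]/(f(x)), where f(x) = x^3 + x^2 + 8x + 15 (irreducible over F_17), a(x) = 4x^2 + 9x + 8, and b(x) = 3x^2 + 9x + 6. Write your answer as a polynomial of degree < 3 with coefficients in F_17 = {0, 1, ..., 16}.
a · b ≡ 16x^2 + 14x + 14 (mod f(x))

Multiply in F_17[x]: a(x)·b(x) = (4x^2 + 9x + 8)·(3x^2 + 9x + 6) = 12x^4 + 12x^3 + 10x^2 + 7x + 14. This has degree ≥ 3, so divide by f(x) over F_17: 12x^4 + 12x^3 + 10x^2 + 7x + 14 = (12x)·(x^3 + x^2 + 8x + 15) + (16x^2 + 14x + 14). Hence a·b ≡ 16x^2 + 14x + 14 (mod f). (F_17[x]/(f) is a field with 17^3 = 4913 elements since f is irreducible of degree 3.)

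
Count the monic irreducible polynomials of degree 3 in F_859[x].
There are 211279640 monic irreducible polynomials of degree 3 over F_859

Each element of F_{859^3} that lies in no proper subfield is a root of exactly one monic irreducible of degree 3 over F_859, and each such polynomial has 3 distinct roots in F_{859^3}. By Möbius inversion the count is N_859(3) = (1/3) Σ_{d|3} μ(3/d) · 859^d = (1/3)(μ(3)·859^1 + μ(1)·859^3) = 633838920/3 = 211279640.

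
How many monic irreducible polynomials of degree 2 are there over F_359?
There are 64261 monic irreducible polynomials of degree 2 over F_359

Each element of F_{359^2} that lies in no proper subfield is a root of exactly one monic irreducible of degree 2 over F_359, and each such polynomial has 2 distinct roots in F_{359^2}. By Möbius inversion the count is N_359(2) = (1/2) Σ_{d|2} μ(2/d) · 359^d = (1/2)(μ(2)·359^1 + μ(1)·359^2) = 128522/2 = 64261.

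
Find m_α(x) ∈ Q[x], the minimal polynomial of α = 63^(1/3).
m_α(x) = x^3 - 63

α satisfies α^3 = 63, so x^3 - 63 annihilates α. By the rational root test, a rational root p/q (in lowest terms) of x^3 - 63 would satisfy p^3 = 63 q^3, forcing q = 1 and p^3 = 63; but 63 is not a perfect cube, contradiction. A monic cubic over Q with no rational root is irreducible (any nontrivial factorization would include a linear factor). Hence x^3 - 63 is the minimal polynomial of α, and in particular [Q(α):Q] = 3.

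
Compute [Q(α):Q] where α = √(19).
[Q(α):Q] = 2

[Q(α):Q] equals the degree of the minimal polynomial of α. Here α^2 = 19 and x^2 - 19 is irreducible (d = 19 is squarefree, ≠ 1, hence not a square), so deg(m_α) = 2. Thus [Q(α):Q] = 2.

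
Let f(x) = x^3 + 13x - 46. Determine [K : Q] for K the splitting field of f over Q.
[K : Q] = 6

By the rational root test, any rational root of the monic integer polynomial f(x) = x^3 + 13x - 46 must be an integer dividing the constant term -46, i.e. one of ±{1, 2, 23, 46}. Evaluating: f(1) = -32, f(-1) = -60, f(2) = -12, f(-2) = -80, f(23) = 12420, f(-23) = -12512, f(46) = 97888, f(-46) = -97980; none is 0, so f has no rational root and is therefore irreducible over Q (a cubic with no linear factor over a field is irreducible). For an irreducible cubic, the Galois group is A_3 or S_3 according as the discriminant disc(f) = -4a^3 - 27b^2 = -4·(13)^3 - 27·(-46)^2 = -65920 is or is not a square in Q. Here disc(f) = -65920 is not a perfect square in Q, so the Galois group of f over Q is not contained in A_3 and must be all of S_3. The splitting field has degree |S_3| = 6 over Q, so [K : Q] = 6.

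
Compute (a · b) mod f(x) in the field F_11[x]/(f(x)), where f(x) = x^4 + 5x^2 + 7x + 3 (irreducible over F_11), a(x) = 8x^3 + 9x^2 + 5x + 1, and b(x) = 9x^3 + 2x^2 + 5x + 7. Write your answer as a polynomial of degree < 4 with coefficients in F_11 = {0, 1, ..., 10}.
a · b ≡ 7x^2 + 8x + 8 (mod f(x))

Multiply in F_11[x]: a(x)·b(x) = (8x^3 + 9x^2 + 5x + 1)·(9x^3 + 2x^2 + 5x + 7) = 6x^6 + 9x^5 + 4x^4 + 10x^3 + 2x^2 + 7x + 7. This has degree ≥ 4, so divide by f(x) over F_11: 6x^6 + 9x^5 + 4x^4 + 10x^3 + 2x^2 + 7x + 7 = (6x^2 + 9x + 7)·(x^4 + 5x^2 + 7x + 3) + (7x^2 + 8x + 8). Hence a·b ≡ 7x^2 + 8x + 8 (mod f). (F_11[x]/(f) is a field with 11^4 = 14641 elements since f is irreducible of degree 4.)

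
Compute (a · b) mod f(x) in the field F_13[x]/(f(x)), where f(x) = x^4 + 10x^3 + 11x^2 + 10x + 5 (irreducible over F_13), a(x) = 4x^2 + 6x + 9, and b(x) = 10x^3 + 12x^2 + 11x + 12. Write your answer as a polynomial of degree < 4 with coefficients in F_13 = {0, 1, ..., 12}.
a · b ≡ 8x^3 + 5x^2 + 5x + 8 (mod f(x))

Multiply in F_13[x]: a(x)·b(x) = (4x^2 + 6x + 9)·(10x^3 + 12x^2 + 11x + 12) = x^5 + 4x^4 + 11x^3 + x^2 + 2x + 4. This has degree ≥ 4, so divide by f(x) over F_13: x^5 + 4x^4 + 11x^3 + x^2 + 2x + 4 = (x + 7)·(x^4 + 10x^3 + 11x^2 + 10x + 5) + (8x^3 + 5x^2 + 5x + 8). Hence a·b ≡ 8x^3 + 5x^2 + 5x + 8 (mod f). (F_13[x]/(f) is a field with 13^4 = 28561 elements since f is irreducible of degree 4.)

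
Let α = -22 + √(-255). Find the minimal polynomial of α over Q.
m_α(x) = x^2 + 44x + 739

From α + 22 = √(-255), squaring gives (α + 22)^2 = -255, i.e. α^2 + 44α + 484 = -255, so α^2 + 44α + 739 = 0. The discriminant of x^2 + 44x + 739 is (44)^2 - 4·(739) = 1936 - 2956 = -1020, and 4·(-255) is not a perfect square in Q since -255 is squarefree and ≠ 1. Hence x^2 + 44x + 739 is irreducible over Q and is the minimal polynomial of α.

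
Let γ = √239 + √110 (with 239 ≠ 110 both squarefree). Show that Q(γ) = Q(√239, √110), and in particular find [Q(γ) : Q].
[Q(γ) : Q] = 4 (equivalently, Q(γ) = Q(√239, √110))

Obviously Q(γ) ⊆ Q(√239, √110), and [Q(√239, √110):Q] = 4 (since 239, 110 are distinct squarefree integers > 1 with 26290 not a perfect square). To show equality we compute the minimal polynomial of γ. From γ = √239 + √110: γ^2 = 239 + 2√(26290) + 110 = 349 + 2√(26290), so γ^2 - 349 = 2√(26290); squaring, (γ^2 - 349)^2 = 4·26290, i.e. γ^4 - 698γ^2 + 121801 - 105160 = 0, i.e. γ^4 - 698γ^2 + 16641 = 0. So γ is a root of x^4 - 698x^2 + 16641. This polynomial is irreducible over Q: it has no rational root (each ±√239 ± √110 is irrational), and any factorization into two quadratics over Q would force √(26290) ∈ Q (pairing opposite roots) or √239, √110 ∈ Q (other pairings), all impossible. Hence [Q(γ):Q] = 4 = [Q(√239, √110):Q], so Q(γ) = Q(√239, √110).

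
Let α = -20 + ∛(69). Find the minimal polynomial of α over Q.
m_α(x) = x^3 + 60x^2 + 1200x + 7931

Set β = α + 20 = ∛(69), so β^3 = 69. Then (α + 20)^3 - 69 = 0, i.e. α is a root of g(x) = (x + 20)^3 - 69 = x^3 + 60x^2 + 1200x + 7931. Since g(x) = h(x + 20) where h(x) = x^3 - 69, and h is irreducible over Q (because 69 is not a perfect cube, so h has no rational root, and a monic cubic with no rational root is irreducible), g is also irreducible (irreducibility is preserved under the substitution x → x + 20). Hence m_α(x) = x^3 + 60x^2 + 1200x + 7931.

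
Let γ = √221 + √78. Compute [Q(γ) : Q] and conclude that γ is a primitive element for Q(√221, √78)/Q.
[Q(γ) : Q] = 4 (equivalently, Q(γ) = Q(√221, √78))

Obviously Q(γ) ⊆ Q(√221, √78), and [Q(√221, √78):Q] = 4 (since 221, 78 are distinct squarefree integers > 1 with 17238 not a perfect square). To show equality we compute the minimal polynomial of γ. From γ = √221 + √78: γ^2 = 221 + 2√(17238) + 78 = 299 + 2√(17238), so γ^2 - 299 = 2√(17238); squaring, (γ^2 - 299)^2 = 4·17238, i.e. γ^4 - 598γ^2 + 89401 - 68952 = 0, i.e. γ^4 - 598γ^2 + 20449 = 0. So γ is a root of x^4 - 598x^2 + 20449. This polynomial is irreducible over Q: it has no rational root (each ±√221 ± √78 is irrational), and any factorization into two quadratics over Q would force √(17238) ∈ Q (pairing opposite roots) or √221, √78 ∈ Q (other pairings), all impossible. Hence [Q(γ):Q] = 4 = [Q(√221, √78):Q], so Q(γ) = Q(√221, √78).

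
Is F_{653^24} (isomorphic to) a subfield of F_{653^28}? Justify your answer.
No: F_{653^24} is not a subfield of F_{653^28}

F_{p^m} embeds in F_{p^n} iff m | n. Here 24 ∤ 28 (since 28 = 1·24 + 4 with remainder 4 ≠ 0), so F_{653^24} is not a subfield of F_{653^28}. Equivalently: if it were, the tower law would give 24 = [F_{653^24}:F_653] dividing [F_{653^28}:F_653] = 28, contradiction.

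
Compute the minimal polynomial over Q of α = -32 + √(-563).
m_α(x) = x^2 + 64x + 1587

From α + 32 = √(-563), squaring gives (α + 32)^2 = -563, i.e. α^2 + 64α + 1024 = -563, so α^2 + 64α + 1587 = 0. The discriminant of x^2 + 64x + 1587 is (64)^2 - 4·(1587) = 4096 - 6348 = -2252, and 4·(-563) is not a perfect square in Q since -563 is squarefree and ≠ 1. Hence x^2 + 64x + 1587 is irreducible over Q and is the minimal polynomial of α.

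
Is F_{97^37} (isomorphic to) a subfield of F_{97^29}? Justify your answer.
No: F_{97^37} is not a subfield of F_{97^29}

F_{p^m} embeds in F_{p^n} iff m | n. Here 37 ∤ 29 (since 29 = 0·37 + 29 with remainder 29 ≠ 0), so F_{97^37} is not a subfield of F_{97^29}. Equivalently: if it were, the tower law would give 37 = [F_{97^37}:F_97] dividing [F_{97^29}:F_97] = 29, contradiction.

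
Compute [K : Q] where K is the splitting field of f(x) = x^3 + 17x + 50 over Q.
[K : Q] = 6

By the rational root test, any rational root of the monic integer polynomial f(x) = x^3 + 17x + 50 must be an integer dividing the constant term 50, i.e. one of ±{1, 2, 5, 10, 25, 50}. Evaluating: f(1) = 68, f(-1) = 32, f(2) = 92, f(-2) = 8, f(5) = 260, f(-5) = -160, f(10) = 1220, f(-10) = -1120, f(25) = 16100, f(-25) = -16000, f(50) = 125900, f(-50) = -125800; none is 0, so f has no rational root and is therefore irreducible over Q (a cubic with no linear factor over a field is irreducible). For an irreducible cubic, the Galois group is A_3 or S_3 according as the discriminant disc(f) = -4a^3 - 27b^2 = -4·(17)^3 - 27·(50)^2 = -87152 is or is not a square in Q. Here disc(f) = -87152 is not a perfect square in Q, so the Galois group of f over Q is not contained in A_3 and must be all of S_3. The splitting field has degree |S_3| = 6 over Q, so [K : Q] = 6.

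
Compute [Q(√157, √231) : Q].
[Q(√157, √231) : Q] = 4

[Q(√157):Q] = 2 (min poly x^2 - 157, irreducible since 157 is squarefree > 1). For the top step, suppose √231 ∈ Q(√157), say √231 = c + d√157 with c, d ∈ Q. Squaring: 231 = c^2 + 157d^2 + 2cd√157. Since √157 ∉ Q this forces 2cd = 0. If d = 0 then √231 = c ∈ Q, contradicting 231 squarefree > 1. If c = 0 then 231 = 157d^2, so 157·231 = (157d)^2 is a perfect square in Q — but 157·231 = 36267 is not a perfect square (since 157 and 231 are distinct squarefree integers). Contradiction. Hence √231 ∉ Q(√157), so x^2 - 231 stays irreducible over Q(√157) and [Q(√157, √231) : Q(√157)] = 2. By the tower law, [Q(√157, √231) : Q] = 2 · 2 = 4.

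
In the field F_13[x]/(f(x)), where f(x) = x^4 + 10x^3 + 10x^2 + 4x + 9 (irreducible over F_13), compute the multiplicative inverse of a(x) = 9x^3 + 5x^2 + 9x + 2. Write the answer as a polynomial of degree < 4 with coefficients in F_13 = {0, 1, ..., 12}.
a(x)^(-1) ≡ 10x^3 + 3x^2 + 4x + 2 (mod f(x))

Since f is irreducible over F_13, F_13[x]/(f) is a field and a(x) ≠ 0 has an inverse. Apply the extended Euclidean algorithm to f(x) and a(x) in F_13[x]: f(x) = (3x + 11)·a(x) + (6x^2 + 3x);  a(x) = (8x + 12)·(6x^2 + 3x) + (12x + 2);  (6x^2 + 3x) = (7x + 11)·(12x + 2) + (4). The last nonzero remainder is the constant 4 = gcd(f, a) in F_13. Back-substituting through the division chain expresses 4 = s(x)·a(x) + t(x)·f(x) with s(x) ≡ x^3 + 12x^2 + 3x + 8 (mod f), so (x^3 + 12x^2 + 3x + 8)·a(x) ≡ 4 (mod f). Multiplying by 4^(-1) ≡ 10 in F_13 gives a(x)^(-1) ≡ 10·(x^3 + 12x^2 + 3x + 8) ≡ 10x^3 + 3x^2 + 4x + 2 (mod f). Check: (9x^3 + 5x^2 + 9x + 2)·(10x^3 + 3x^2 + 4x + 2) = 12x^6 + 12x^5 + 11x^4 + 7x^3 + 4 ≡ 1 (mod x^4 + 10x^3 + 10x^2 + 4x + 9).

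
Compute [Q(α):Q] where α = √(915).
[Q(α):Q] = 2

[Q(α):Q] equals the degree of the minimal polynomial of α. Here α^2 = 915 and x^2 - 915 is irreducible (d = 915 is squarefree, ≠ 1, hence not a square), so deg(m_α) = 2. Thus [Q(α):Q] = 2.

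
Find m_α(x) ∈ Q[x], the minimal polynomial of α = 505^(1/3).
m_α(x) = x^3 - 505

α satisfies α^3 = 505, so x^3 - 505 annihilates α. By the rational root test, a rational root p/q (in lowest terms) of x^3 - 505 would satisfy p^3 = 505 q^3, forcing q = 1 and p^3 = 505; but 505 is not a perfect cube, contradiction. A monic cubic over Q with no rational root is irreducible (any nontrivial factorization would include a linear factor). Hence x^3 - 505 is the minimal polynomial of α, and in particular [Q(α):Q] = 3.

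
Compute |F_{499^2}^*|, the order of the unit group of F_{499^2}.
|F_{499^2}^*| = 249000

F_{499^2} has 499^2 = 249001 elements; its multiplicative group consists of all nonzero elements, so |F_{499^2}^*| = 249001 - 1 = 249000. (It is cyclic since any finite subgroup of the multiplicative group of a field is cyclic.)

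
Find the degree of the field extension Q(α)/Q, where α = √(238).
[Q(α):Q] = 2

[Q(α):Q] equals the degree of the minimal polynomial of α. Here α^2 = 238 and x^2 - 238 is irreducible (d = 238 is squarefree, ≠ 1, hence not a square), so deg(m_α) = 2. Thus [Q(α):Q] = 2.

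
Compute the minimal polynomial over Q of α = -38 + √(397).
m_α(x) = x^2 + 76x + 1047

From α + 38 = √(397), squaring gives (α + 38)^2 = 397, i.e. α^2 + 76α + 1444 = 397, so α^2 + 76α + 1047 = 0. The discriminant of x^2 + 76x + 1047 is (76)^2 - 4·(1047) = 5776 - 4188 = 1588, and 4·(397) is not a perfect square in Q since 397 is squarefree and ≠ 1. Hence x^2 + 76x + 1047 is irreducible over Q and is the minimal polynomial of α.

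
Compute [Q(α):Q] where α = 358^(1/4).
[Q(α):Q] = 4

α is a root of x^4 - 358. By Eisenstein's criterion at the prime p = 2 (which divides the constant term 358 but p^2 = 4 does not, since 358 is squarefree), x^4 - 358 is irreducible over Q. Hence [Q(α):Q] = 4.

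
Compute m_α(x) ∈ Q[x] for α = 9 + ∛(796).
m_α(x) = x^3 - 27x^2 + 243x - 1525

Set β = α - 9 = ∛(796), so β^3 = 796. Then (α - 9)^3 - 796 = 0, i.e. α is a root of g(x) = (x - 9)^3 - 796 = x^3 - 27x^2 + 243x - 1525. Since g(x) = h(x - 9) where h(x) = x^3 - 796, and h is irreducible over Q (because 796 is not a perfect cube, so h has no rational root, and a monic cubic with no rational root is irreducible), g is also irreducible (irreducibility is preserved under the substitution x → x - 9). Hence m_α(x) = x^3 - 27x^2 + 243x - 1525.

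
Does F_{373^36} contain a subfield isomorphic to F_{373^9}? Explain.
Yes: F_{373^9} is a subfield of F_{373^36}

F_{p^m} embeds in F_{p^n} iff m | n (since F_{p^n} is the splitting field of x^(p^n) - x, and F_{p^m} ⊂ F_{p^n} forces p^n to be a power of p^m, i.e. m | n; conversely if m | n then every root of x^(p^m) - x is a root of x^(p^n) - x). Here 9 | 36 (since 36 = 4·9), so F_{373^9} is a subfield of F_{373^36}, and [F_{373^36} : F_{373^9}] = 36/9 = 4.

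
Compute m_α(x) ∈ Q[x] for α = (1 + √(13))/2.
m_α(x) = x^2 - x - 3

From 2α - 1 = √(13), squaring gives (2α - 1)^2 = 13, i.e. 4α^2 - 4α + 1 = 13, so α^2 - α + (1 - 13)/4 = 0. Since 13 ≡ 1 (mod 4), (1 - 13)/4 = -3 ∈ Z. The polynomial x^2 - x - 3 has discriminant 1 - 4·(-3) = 13, which is not a perfect square in Q (d = 13 is squarefree and ≠ 1), so x^2 - x - 3 is irreducible over Q. It is the minimal polynomial of α.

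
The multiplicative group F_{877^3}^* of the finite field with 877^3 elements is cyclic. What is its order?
|F_{877^3}^*| = 674526132

F_{877^3} has 877^3 = 674526133 elements; its multiplicative group consists of all nonzero elements, so |F_{877^3}^*| = 674526133 - 1 = 674526132. (It is cyclic since any finite subgroup of the multiplicative group of a field is cyclic.)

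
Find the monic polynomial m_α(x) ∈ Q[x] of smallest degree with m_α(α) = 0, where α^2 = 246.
m_α(x) = x^2 - 246

α satisfies α^2 - 246 = 0, so x^2 - 246 annihilates α. Since d = 246 is squarefree and ≠ 1, it is not a perfect square in Q, so x^2 - 246 has no rational root and is therefore irreducible over Q (a degree-2 polynomial over a field is irreducible iff it has no root). Hence m_α(x) = x^2 - 246.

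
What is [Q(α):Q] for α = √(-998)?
[Q(α):Q] = 2

[Q(α):Q] equals the degree of the minimal polynomial of α. Here α^2 = -998 and x^2 + 998 is irreducible (d = -998 is squarefree, ≠ 1, hence not a square), so deg(m_α) = 2. Thus [Q(α):Q] = 2.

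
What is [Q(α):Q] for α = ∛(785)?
[Q(α):Q] = 3

The minimal polynomial of α is x^3 - 785, irreducible over Q since 785 is not a perfect cube (so x^3 - 785 has no rational root). Hence [Q(α):Q] = deg(m_α) = 3.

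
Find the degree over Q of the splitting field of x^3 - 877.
[K : Q] = 6

The roots of x^3 - 877 are ∛877, ω∛877, ω^2∛877 where ω = e^(2πi/3) is a primitive cube root of unity, so K = Q(∛877, ω). Now [Q(∛877):Q] = 3 (since 877 is not a perfect cube, x^3 - 877 is irreducible) and [Q(ω):Q] = 2. Both 2 and 3 divide [K:Q], and [K:Q] ≤ 3·2 = 6, so [K:Q] = 6. (Equivalently: Q(∛877) ⊂ R but ω ∉ R, so [K : Q(∛877)] = 2.)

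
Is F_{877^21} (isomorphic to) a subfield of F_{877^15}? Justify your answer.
No: F_{877^21} is not a subfield of F_{877^15}

F_{p^m} embeds in F_{p^n} iff m | n. Here 21 ∤ 15 (since 15 = 0·21 + 15 with remainder 15 ≠ 0), so F_{877^21} is not a subfield of F_{877^15}. Equivalently: if it were, the tower law would give 21 = [F_{877^21}:F_877] dividing [F_{877^15}:F_877] = 15, contradiction.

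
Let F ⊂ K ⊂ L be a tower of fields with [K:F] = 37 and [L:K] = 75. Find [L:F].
[L:F] = 2775

The tower law says that for any tower of field extensions F ⊂ K ⊂ L with finite degrees, [L:F] = [L:K] · [K:F]. Here this gives [L:F] = 75 · 37 = 2775.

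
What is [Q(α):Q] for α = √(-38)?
[Q(α):Q] = 2

[Q(α):Q] equals the degree of the minimal polynomial of α. Here α^2 = -38 and x^2 + 38 is irreducible (d = -38 is squarefree, ≠ 1, hence not a square), so deg(m_α) = 2. Thus [Q(α):Q] = 2.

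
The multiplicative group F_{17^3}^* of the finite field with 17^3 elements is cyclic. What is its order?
|F_{17^3}^*| = 4912

F_{17^3} has 17^3 = 4913 elements; its multiplicative group consists of all nonzero elements, so |F_{17^3}^*| = 4913 - 1 = 4912. (It is cyclic since any finite subgroup of the multiplicative group of a field is cyclic.)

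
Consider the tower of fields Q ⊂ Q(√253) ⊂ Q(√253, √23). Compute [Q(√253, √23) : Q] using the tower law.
[Q(√253, √23) : Q] = 4

[Q(√253):Q] = 2 (min poly x^2 - 253, irreducible since 253 is squarefree > 1). For the top step, suppose √23 ∈ Q(√253), say √23 = c + d√253 with c, d ∈ Q. Squaring: 23 = c^2 + 253d^2 + 2cd√253. Since √253 ∉ Q this forces 2cd = 0. If d = 0 then √23 = c ∈ Q, contradicting 23 squarefree > 1. If c = 0 then 23 = 253d^2, so 253·23 = (253d)^2 is a perfect square in Q — but 253·23 = 5819 is not a perfect square (since 253 and 23 are distinct squarefree integers). Contradiction. Hence √23 ∉ Q(√253), so x^2 - 23 stays irreducible over Q(√253) and [Q(√253, √23) : Q(√253)] = 2. By the tower law, [Q(√253, √23) : Q] = 2 · 2 = 4.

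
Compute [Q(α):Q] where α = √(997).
[Q(α):Q] = 2

[Q(α):Q] equals the degree of the minimal polynomial of α. Here α^2 = 997 and x^2 - 997 is irreducible (d = 997 is squarefree, ≠ 1, hence not a square), so deg(m_α) = 2. Thus [Q(α):Q] = 2.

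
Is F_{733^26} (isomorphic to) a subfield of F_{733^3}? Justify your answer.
No: F_{733^26} is not a subfield of F_{733^3}

F_{p^m} embeds in F_{p^n} iff m | n. Here 26 ∤ 3 (since 3 = 0·26 + 3 with remainder 3 ≠ 0), so F_{733^26} is not a subfield of F_{733^3}. Equivalently: if it were, the tower law would give 26 = [F_{733^26}:F_733] dividing [F_{733^3}:F_733] = 3, contradiction.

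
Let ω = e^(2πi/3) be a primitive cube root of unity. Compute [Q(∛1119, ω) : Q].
[Q(∛1119, ω) : Q] = 6

[Q(∛1119):Q] = 3 (min poly x^3 - 1119, irreducible since 1119 is not a perfect cube). [Q(ω):Q] = 2 (min poly x^2 + x + 1). Since Q(∛1119) ⊂ R and ω ∉ R, we have ω ∉ Q(∛1119), so x^2 + x + 1 remains irreducible over Q(∛1119) and [Q(∛1119, ω) : Q(∛1119)] = 2. By the tower law, [Q(∛1119, ω) : Q] = 3 · 2 = 6. (In fact Q(∛1119, ω) is the splitting field of x^3 - 1119 over Q.)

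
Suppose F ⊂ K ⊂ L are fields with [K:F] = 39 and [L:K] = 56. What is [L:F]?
[L:F] = 2184

The tower law says that for any tower of field extensions F ⊂ K ⊂ L with finite degrees, [L:F] = [L:K] · [K:F]. Here this gives [L:F] = 56 · 39 = 2184.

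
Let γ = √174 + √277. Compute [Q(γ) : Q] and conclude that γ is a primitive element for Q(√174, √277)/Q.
[Q(γ) : Q] = 4 (equivalently, Q(γ) = Q(√174, √277))

Obviously Q(γ) ⊆ Q(√174, √277), and [Q(√174, √277):Q] = 4 (since 174, 277 are distinct squarefree integers > 1 with 48198 not a perfect square). To show equality we compute the minimal polynomial of γ. From γ = √174 + √277: γ^2 = 174 + 2√(48198) + 277 = 451 + 2√(48198), so γ^2 - 451 = 2√(48198); squaring, (γ^2 - 451)^2 = 4·48198, i.e. γ^4 - 902γ^2 + 203401 - 192792 = 0, i.e. γ^4 - 902γ^2 + 10609 = 0. So γ is a root of x^4 - 902x^2 + 10609. This polynomial is irreducible over Q: it has no rational root (each ±√174 ± √277 is irrational), and any factorization into two quadratics over Q would force √(48198) ∈ Q (pairing opposite roots) or √174, √277 ∈ Q (other pairings), all impossible. Hence [Q(γ):Q] = 4 = [Q(√174, √277):Q], so Q(γ) = Q(√174, √277).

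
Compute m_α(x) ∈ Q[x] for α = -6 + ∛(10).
m_α(x) = x^3 + 18x^2 + 108x + 206

Set β = α + 6 = ∛(10), so β^3 = 10. Then (α + 6)^3 - 10 = 0, i.e. α is a root of g(x) = (x + 6)^3 - 10 = x^3 + 18x^2 + 108x + 206. Since g(x) = h(x + 6) where h(x) = x^3 - 10, and h is irreducible over Q (because 10 is not a perfect cube, so h has no rational root, and a monic cubic with no rational root is irreducible), g is also irreducible (irreducibility is preserved under the substitution x → x + 6). Hence m_α(x) = x^3 + 18x^2 + 108x + 206.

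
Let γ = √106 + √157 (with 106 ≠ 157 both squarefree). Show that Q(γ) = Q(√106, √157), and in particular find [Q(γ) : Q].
[Q(γ) : Q] = 4 (equivalently, Q(γ) = Q(√106, √157))

Obviously Q(γ) ⊆ Q(√106, √157), and [Q(√106, √157):Q] = 4 (since 106, 157 are distinct squarefree integers > 1 with 16642 not a perfect square). To show equality we compute the minimal polynomial of γ. From γ = √106 + √157: γ^2 = 106 + 2√(16642) + 157 = 263 + 2√(16642), so γ^2 - 263 = 2√(16642); squaring, (γ^2 - 263)^2 = 4·16642, i.e. γ^4 - 526γ^2 + 69169 - 66568 = 0, i.e. γ^4 - 526γ^2 + 2601 = 0. So γ is a root of x^4 - 526x^2 + 2601. This polynomial is irreducible over Q: it has no rational root (each ±√106 ± √157 is irrational), and any factorization into two quadratics over Q would force √(16642) ∈ Q (pairing opposite roots) or √106, √157 ∈ Q (other pairings), all impossible. Hence [Q(γ):Q] = 4 = [Q(√106, √157):Q], so Q(γ) = Q(√106, √157).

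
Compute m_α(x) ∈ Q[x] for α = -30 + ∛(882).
m_α(x) = x^3 + 90x^2 + 2700x + 26118

Set β = α + 30 = ∛(882), so β^3 = 882. Then (α + 30)^3 - 882 = 0, i.e. α is a root of g(x) = (x + 30)^3 - 882 = x^3 + 90x^2 + 2700x + 26118. Since g(x) = h(x + 30) where h(x) = x^3 - 882, and h is irreducible over Q (because 882 is not a perfect cube, so h has no rational root, and a monic cubic with no rational root is irreducible), g is also irreducible (irreducibility is preserved under the substitution x → x + 30). Hence m_α(x) = x^3 + 90x^2 + 2700x + 26118.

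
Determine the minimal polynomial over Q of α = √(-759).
m_α(x) = x^2 + 759

α satisfies α^2 + 759 = 0, so x^2 + 759 annihilates α. Since d = -759 is squarefree and ≠ 1, it is not a perfect square in Q, so x^2 + 759 has no rational root and is therefore irreducible over Q (a degree-2 polynomial over a field is irreducible iff it has no root). Hence m_α(x) = x^2 + 759.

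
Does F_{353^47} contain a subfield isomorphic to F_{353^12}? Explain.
No: F_{353^12} is not a subfield of F_{353^47}

F_{p^m} embeds in F_{p^n} iff m | n. Here 12 ∤ 47 (since 47 = 3·12 + 11 with remainder 11 ≠ 0), so F_{353^12} is not a subfield of F_{353^47}. Equivalently: if it were, the tower law would give 12 = [F_{353^12}:F_353] dividing [F_{353^47}:F_353] = 47, contradiction.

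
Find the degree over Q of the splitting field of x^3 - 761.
[K : Q] = 6

The roots of x^3 - 761 are ∛761, ω∛761, ω^2∛761 where ω = e^(2πi/3) is a primitive cube root of unity, so K = Q(∛761, ω). Now [Q(∛761):Q] = 3 (since 761 is not a perfect cube, x^3 - 761 is irreducible) and [Q(ω):Q] = 2. Both 2 and 3 divide [K:Q], and [K:Q] ≤ 3·2 = 6, so [K:Q] = 6. (Equivalently: Q(∛761) ⊂ R but ω ∉ R, so [K : Q(∛761)] = 2.)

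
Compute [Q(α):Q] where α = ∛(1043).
[Q(α):Q] = 3

The minimal polynomial of α is x^3 - 1043, irreducible over Q since 1043 is not a perfect cube (so x^3 - 1043 has no rational root). Hence [Q(α):Q] = deg(m_α) = 3.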